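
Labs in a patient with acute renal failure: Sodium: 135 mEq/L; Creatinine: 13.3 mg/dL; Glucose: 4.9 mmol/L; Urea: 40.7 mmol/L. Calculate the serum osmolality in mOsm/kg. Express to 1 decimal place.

Calculated osmolality = 2·Na + glucose + urea
= 2·135 + 4.9 + 40.7
= 270 + 4.90 + 40.70
= 315.6 mOsm/kg

315.6 mOsm/kg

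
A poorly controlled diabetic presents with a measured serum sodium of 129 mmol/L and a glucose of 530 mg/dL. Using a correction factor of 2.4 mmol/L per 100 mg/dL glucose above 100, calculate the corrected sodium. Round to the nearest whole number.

Corrected Na = measured Na + 2.4 · (glucose − 100)/100
= 129 + 2.4 · (530 − 100)/100
= 129 + 10.3
= 139.3 mmol/L

139 mmol/L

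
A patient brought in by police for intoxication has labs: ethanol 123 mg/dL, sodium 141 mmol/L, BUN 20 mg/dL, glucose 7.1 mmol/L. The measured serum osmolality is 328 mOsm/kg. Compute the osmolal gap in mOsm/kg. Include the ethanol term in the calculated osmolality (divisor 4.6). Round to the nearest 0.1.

5.0 mOsm/kg

Calculated osmolality = 2·Na + glucose + BUN/2.8 + ethanol/4.6
= 2·141 + 7.1 + 20/2.8 + 123/4.6
= 282 + 7.10 + 7.14 + 26.74
= 322.98 mOsm/kg ≈ 323.0 mOsm/kg
Osmolar gap = measured − calculated = 328 − 323.0 = 5.0 mOsm/kg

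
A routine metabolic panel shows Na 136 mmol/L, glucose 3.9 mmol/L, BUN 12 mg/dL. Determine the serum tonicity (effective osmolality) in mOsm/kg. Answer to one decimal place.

Effective osmolality excludes urea (freely permeant across cell membranes):
2·Na + glucose
= 2·136 + 3.9
= 272 + 3.9
= 275.9 mOsm/kg

275.9 mOsm/kg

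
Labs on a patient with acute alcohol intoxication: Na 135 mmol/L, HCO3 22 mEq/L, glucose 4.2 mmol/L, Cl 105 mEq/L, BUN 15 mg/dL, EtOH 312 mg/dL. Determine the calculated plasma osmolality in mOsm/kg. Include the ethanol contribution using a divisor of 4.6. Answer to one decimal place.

347.4 mOsm/kg

Calculated osmolality = 2·Na + glucose + BUN/2.8 + ethanol/4.6
= 2·135 + 4.2 + 15/2.8 + 312/4.6
= 270 + 4.20 + 5.36 + 67.83
= 347.39 mOsm/kg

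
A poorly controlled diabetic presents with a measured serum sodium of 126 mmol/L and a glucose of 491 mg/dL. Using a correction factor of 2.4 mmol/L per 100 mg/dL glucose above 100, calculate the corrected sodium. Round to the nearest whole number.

Corrected Na = measured Na + 2.4 · (glucose − 100)/100
= 126 + 2.4 · (491 − 100)/100
= 126 + 9.4
= 135.4 mmol/L

135 mmol/L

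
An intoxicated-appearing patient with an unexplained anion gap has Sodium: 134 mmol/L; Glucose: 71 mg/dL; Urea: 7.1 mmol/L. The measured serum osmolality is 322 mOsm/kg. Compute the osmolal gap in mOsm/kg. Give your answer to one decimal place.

43.0 mOsm/kg

Calculated osmolality = 2·Na + glucose/18 + urea
= 2·134 + 71/18 + 7.1
= 268 + 3.94 + 7.10
= 279.04 mOsm/kg ≈ 279.0 mOsm/kg
Osmolar gap = measured − calculated = 322 − 279.0 = 43.0 mOsm/kg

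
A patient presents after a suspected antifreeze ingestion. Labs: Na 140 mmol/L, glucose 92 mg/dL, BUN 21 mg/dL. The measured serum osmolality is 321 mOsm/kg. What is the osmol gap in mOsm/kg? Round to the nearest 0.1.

28.4 mOsm/kg

Calculated osmolality = 2·Na + glucose/18 + BUN/2.8
= 2·140 + 92/18 + 21/2.8
= 280 + 5.11 + 7.50
= 292.61 mOsm/kg ≈ 292.6 mOsm/kg
Osmolar gap = measured − calculated = 321 − 292.6 = 28.4 mOsm/kg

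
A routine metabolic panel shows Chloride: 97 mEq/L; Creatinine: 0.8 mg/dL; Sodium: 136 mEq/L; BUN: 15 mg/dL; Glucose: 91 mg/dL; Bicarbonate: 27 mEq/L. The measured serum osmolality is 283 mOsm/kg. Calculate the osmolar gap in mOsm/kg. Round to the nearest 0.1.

Calculated osmolality = 2·Na + glucose/18 + BUN/2.8
= 2·136 + 91/18 + 15/2.8
= 272 + 5.06 + 5.36
= 282.42 mOsm/kg ≈ 282.4 mOsm/kg
Osmolar gap = measured − calculated = 283 − 282.4 = 0.6 mOsm/kg

0.6 mOsm/kg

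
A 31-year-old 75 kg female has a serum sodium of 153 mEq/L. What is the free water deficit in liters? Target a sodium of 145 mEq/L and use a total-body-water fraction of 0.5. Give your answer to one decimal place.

TBW = 0.5 · 75 = 37.5 L
Free water deficit = TBW · (Na/145 − 1)
= 37.5 · (153/145 − 1)
= 37.5 · 0.0552
= 2.07 L

2.1 L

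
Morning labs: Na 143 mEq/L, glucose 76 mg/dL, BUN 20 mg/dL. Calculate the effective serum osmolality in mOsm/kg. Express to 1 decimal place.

290.2 mOsm/kg

Effective osmolality excludes urea (freely permeant across cell membranes):
2·Na + glucose/18
= 2·143 + 76/18
= 286 + 4.22
= 290.22 mOsm/kg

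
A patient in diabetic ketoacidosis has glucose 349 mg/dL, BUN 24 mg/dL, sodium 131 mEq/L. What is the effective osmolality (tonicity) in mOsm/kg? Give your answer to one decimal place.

281.4 mOsm/kg

Effective osmolality excludes urea (freely permeant across cell membranes):
2·Na + glucose/18
= 2·131 + 349/18
= 262 + 19.39
= 281.39 mOsm/kg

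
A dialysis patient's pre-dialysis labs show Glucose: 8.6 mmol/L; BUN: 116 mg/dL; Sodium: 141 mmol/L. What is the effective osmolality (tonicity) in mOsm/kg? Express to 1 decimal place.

290.6 mOsm/kg

Effective osmolality excludes urea (freely permeant across cell membranes):
2·Na + glucose
= 2·141 + 8.6
= 282 + 8.6
= 290.6 mOsm/kg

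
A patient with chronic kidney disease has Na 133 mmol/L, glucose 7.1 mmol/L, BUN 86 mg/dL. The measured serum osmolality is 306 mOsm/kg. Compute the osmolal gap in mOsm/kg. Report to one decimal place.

Calculated osmolality = 2·Na + glucose + BUN/2.8
= 2·133 + 7.1 + 86/2.8
= 266 + 7.10 + 30.71
= 303.81 mOsm/kg ≈ 303.8 mOsm/kg
Osmolar gap = measured − calculated = 306 − 303.8 = 2.2 mOsm/kg

2.2 mOsm/kg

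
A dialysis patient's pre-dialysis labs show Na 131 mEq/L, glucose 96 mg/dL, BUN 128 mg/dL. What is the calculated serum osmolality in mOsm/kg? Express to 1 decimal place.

313.0 mOsm/kg

Calculated osmolality = 2·Na + glucose/18 + BUN/2.8
= 2·131 + 96/18 + 128/2.8
= 262 + 5.33 + 45.71
= 313.04 mOsm/kg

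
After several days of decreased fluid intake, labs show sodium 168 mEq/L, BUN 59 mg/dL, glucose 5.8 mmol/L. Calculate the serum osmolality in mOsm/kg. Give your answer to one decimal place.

Calculated osmolality = 2·Na + glucose + BUN/2.8
= 2·168 + 5.8 + 59/2.8
= 336 + 5.80 + 21.07
= 362.87 mOsm/kg

362.9 mOsm/kg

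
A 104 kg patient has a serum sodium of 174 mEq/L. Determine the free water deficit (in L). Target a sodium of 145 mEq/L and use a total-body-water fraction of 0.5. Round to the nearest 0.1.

TBW = 0.5 · 104 = 52 L
Free water deficit = TBW · (Na/145 − 1)
= 52 · (174/145 − 1)
= 52 · 0.2
= 10.4 L

10.4 L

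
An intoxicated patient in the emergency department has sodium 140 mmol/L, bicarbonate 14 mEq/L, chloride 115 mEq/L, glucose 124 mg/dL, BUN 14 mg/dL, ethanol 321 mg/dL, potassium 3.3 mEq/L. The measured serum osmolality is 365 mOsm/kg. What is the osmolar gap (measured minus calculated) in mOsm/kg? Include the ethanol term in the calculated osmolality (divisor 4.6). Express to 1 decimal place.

3.3 mOsm/kg

Calculated osmolality = 2·Na + glucose/18 + BUN/2.8 + ethanol/4.6
= 2·140 + 124/18 + 14/2.8 + 321/4.6
= 280 + 6.89 + 5 + 69.78
= 361.67 mOsm/kg ≈ 361.7 mOsm/kg
Osmolar gap = measured − calculated = 365 − 361.7 = 3.3 mOsm/kg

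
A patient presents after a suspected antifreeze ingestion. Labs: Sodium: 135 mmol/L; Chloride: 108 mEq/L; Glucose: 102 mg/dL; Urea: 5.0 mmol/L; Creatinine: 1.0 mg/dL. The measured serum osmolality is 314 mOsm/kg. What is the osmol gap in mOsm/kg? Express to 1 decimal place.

Calculated osmolality = 2·Na + glucose/18 + urea
= 2·135 + 102/18 + 5
= 270 + 5.67 + 5
= 280.67 mOsm/kg ≈ 280.7 mOsm/kg
Osmolar gap = measured − calculated = 314 − 280.7 = 33.3 mOsm/kg

33.3 mOsm/kg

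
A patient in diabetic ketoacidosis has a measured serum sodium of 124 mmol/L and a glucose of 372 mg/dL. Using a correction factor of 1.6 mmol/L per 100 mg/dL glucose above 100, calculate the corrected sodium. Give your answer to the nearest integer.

128 mmol/L

Corrected Na = measured Na + 1.6 · (glucose − 100)/100
= 124 + 1.6 · (372 − 100)/100
= 124 + 4.4
= 128.4 mmol/L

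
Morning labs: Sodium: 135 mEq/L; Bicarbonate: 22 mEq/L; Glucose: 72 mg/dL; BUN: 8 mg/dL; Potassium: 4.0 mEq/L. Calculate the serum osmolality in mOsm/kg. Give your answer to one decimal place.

Calculated osmolality = 2·Na + glucose/18 + BUN/2.8
= 2·135 + 72/18 + 8/2.8
= 270 + 4 + 2.86
= 276.86 mOsm/kg

276.9 mOsm/kg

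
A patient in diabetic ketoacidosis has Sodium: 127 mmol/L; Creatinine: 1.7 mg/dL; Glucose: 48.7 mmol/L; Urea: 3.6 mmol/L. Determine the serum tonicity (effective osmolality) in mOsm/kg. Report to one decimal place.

302.7 mOsm/kg

Effective osmolality excludes urea (freely permeant across cell membranes):
2·Na + glucose
= 2·127 + 48.7
= 254 + 48.7
= 302.7 mOsm/kg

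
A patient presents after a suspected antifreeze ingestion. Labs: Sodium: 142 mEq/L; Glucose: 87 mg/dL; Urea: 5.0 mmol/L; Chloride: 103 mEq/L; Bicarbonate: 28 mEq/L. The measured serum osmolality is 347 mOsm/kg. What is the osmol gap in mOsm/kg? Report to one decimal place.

53.2 mOsm/kg

Calculated osmolality = 2·Na + glucose/18 + urea
= 2·142 + 87/18 + 5
= 284 + 4.83 + 5
= 293.83 mOsm/kg ≈ 293.8 mOsm/kg
Osmolar gap = measured − calculated = 347 − 293.8 = 53.2 mOsm/kg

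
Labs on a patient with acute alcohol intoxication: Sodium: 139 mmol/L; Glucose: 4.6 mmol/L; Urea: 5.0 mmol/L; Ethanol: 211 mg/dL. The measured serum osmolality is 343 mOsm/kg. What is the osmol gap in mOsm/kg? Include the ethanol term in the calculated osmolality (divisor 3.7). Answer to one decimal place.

Calculated osmolality = 2·Na + glucose + urea + ethanol/3.7
= 2·139 + 4.6 + 5 + 211/3.7
= 278 + 4.60 + 5 + 57.03
= 344.63 mOsm/kg ≈ 344.6 mOsm/kg
Osmolar gap = measured − calculated = 343 − 344.6 = -1.6 mOsm/kg

-1.6 mOsm/kg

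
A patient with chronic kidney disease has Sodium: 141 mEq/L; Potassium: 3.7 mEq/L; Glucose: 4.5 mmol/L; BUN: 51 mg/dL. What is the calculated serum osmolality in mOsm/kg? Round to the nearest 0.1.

304.7 mOsm/kg

Calculated osmolality = 2·Na + glucose + BUN/2.8
= 2·141 + 4.5 + 51/2.8
= 282 + 4.50 + 18.21
= 304.71 mOsm/kg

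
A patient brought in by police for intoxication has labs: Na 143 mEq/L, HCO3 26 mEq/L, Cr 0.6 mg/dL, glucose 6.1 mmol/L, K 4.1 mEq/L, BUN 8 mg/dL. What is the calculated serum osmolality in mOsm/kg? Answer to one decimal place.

295.0 mOsm/kg

Calculated osmolality = 2·Na + glucose + BUN/2.8
= 2·143 + 6.1 + 8/2.8
= 286 + 6.10 + 2.86
= 294.96 mOsm/kg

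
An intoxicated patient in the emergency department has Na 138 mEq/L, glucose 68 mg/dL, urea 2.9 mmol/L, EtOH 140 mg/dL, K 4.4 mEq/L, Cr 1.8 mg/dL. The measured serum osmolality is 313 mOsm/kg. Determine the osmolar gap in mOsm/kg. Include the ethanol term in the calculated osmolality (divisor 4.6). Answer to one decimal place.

-0.1 mOsm/kg

Calculated osmolality = 2·Na + glucose/18 + urea + ethanol/4.6
= 2·138 + 68/18 + 2.9 + 140/4.6
= 276 + 3.78 + 2.90 + 30.43
= 313.11 mOsm/kg ≈ 313.1 mOsm/kg
Osmolar gap = measured − calculated = 313 − 313.1 = -0.1 mOsm/kg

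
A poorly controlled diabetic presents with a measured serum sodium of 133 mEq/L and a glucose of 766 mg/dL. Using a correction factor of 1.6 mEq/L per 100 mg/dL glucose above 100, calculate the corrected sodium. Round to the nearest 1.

144 mEq/L

Corrected Na = measured Na + 1.6 · (glucose − 100)/100
= 133 + 1.6 · (766 − 100)/100
= 133 + 10.7
= 143.7 mEq/L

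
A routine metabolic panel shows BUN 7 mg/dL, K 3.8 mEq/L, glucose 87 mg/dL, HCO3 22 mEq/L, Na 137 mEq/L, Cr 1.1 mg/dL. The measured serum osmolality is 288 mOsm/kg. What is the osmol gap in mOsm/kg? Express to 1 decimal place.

Calculated osmolality = 2·Na + glucose/18 + BUN/2.8
= 2·137 + 87/18 + 7/2.8
= 274 + 4.83 + 2.50
= 281.33 mOsm/kg ≈ 281.3 mOsm/kg
Osmolar gap = measured − calculated = 288 − 281.3 = 6.7 mOsm/kg

6.7 mOsm/kg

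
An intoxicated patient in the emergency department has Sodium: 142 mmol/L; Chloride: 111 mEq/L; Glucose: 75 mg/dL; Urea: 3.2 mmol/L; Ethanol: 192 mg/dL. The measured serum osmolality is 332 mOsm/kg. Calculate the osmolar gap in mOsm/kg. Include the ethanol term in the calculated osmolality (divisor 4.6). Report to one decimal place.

-1.1 mOsm/kg

Calculated osmolality = 2·Na + glucose/18 + urea + ethanol/4.6
= 2·142 + 75/18 + 3.2 + 192/4.6
= 284 + 4.17 + 3.20 + 41.74
= 333.11 mOsm/kg ≈ 333.1 mOsm/kg
Osmolar gap = measured − calculated = 332 − 333.1 = -1.1 mOsm/kg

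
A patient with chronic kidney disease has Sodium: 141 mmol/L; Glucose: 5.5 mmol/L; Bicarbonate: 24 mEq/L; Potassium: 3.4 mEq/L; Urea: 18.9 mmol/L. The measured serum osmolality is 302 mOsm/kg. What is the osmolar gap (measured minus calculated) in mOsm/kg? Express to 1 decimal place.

-4.4 mOsm/kg

Calculated osmolality = 2·Na + glucose + urea
= 2·141 + 5.5 + 18.9
= 282 + 5.50 + 18.90
= 306.4 mOsm/kg ≈ 306.4 mOsm/kg
Osmolar gap = measured − calculated = 302 − 306.4 = -4.4 mOsm/kg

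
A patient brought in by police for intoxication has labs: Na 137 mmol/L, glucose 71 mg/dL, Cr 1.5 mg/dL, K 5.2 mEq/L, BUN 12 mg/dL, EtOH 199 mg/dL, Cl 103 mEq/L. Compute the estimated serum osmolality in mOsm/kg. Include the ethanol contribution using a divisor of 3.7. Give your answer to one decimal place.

336.0 mOsm/kg

Calculated osmolality = 2·Na + glucose/18 + BUN/2.8 + ethanol/3.7
= 2·137 + 71/18 + 12/2.8 + 199/3.7
= 274 + 3.94 + 4.29 + 53.78
= 336.01 mOsm/kg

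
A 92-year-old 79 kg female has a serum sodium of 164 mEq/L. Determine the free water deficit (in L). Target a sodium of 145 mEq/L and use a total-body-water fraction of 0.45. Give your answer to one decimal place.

4.7 L

TBW = 0.45 · 79 = 35.55 L
Free water deficit = TBW · (Na/145 − 1)
= 35.55 · (164/145 − 1)
= 35.55 · 0.131
= 4.66 L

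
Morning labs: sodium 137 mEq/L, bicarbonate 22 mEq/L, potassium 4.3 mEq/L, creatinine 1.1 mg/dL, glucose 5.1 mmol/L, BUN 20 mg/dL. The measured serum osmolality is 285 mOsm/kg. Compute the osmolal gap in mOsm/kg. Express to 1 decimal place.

-1.2 mOsm/kg

Calculated osmolality = 2·Na + glucose + BUN/2.8
= 2·137 + 5.1 + 20/2.8
= 274 + 5.10 + 7.14
= 286.24 mOsm/kg ≈ 286.2 mOsm/kg
Osmolar gap = measured − calculated = 285 − 286.2 = -1.2 mOsm/kg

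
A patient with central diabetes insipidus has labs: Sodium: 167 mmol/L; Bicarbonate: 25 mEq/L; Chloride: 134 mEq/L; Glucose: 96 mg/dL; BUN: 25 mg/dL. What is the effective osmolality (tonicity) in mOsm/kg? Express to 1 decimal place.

339.3 mOsm/kg

Effective osmolality excludes urea (freely permeant across cell membranes):
2·Na + glucose/18
= 2·167 + 96/18
= 334 + 5.33
= 339.33 mOsm/kg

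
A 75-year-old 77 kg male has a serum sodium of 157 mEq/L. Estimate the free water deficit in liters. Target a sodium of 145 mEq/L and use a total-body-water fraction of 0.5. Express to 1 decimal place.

TBW = 0.5 · 77 = 38.5 L
Free water deficit = TBW · (Na/145 − 1)
= 38.5 · (157/145 − 1)
= 38.5 · 0.0828
= 3.19 L

3.2 L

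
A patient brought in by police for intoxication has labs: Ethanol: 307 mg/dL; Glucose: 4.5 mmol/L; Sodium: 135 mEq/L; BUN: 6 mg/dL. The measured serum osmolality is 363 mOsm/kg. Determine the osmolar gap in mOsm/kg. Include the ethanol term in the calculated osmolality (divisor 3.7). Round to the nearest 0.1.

3.4 mOsm/kg

Calculated osmolality = 2·Na + glucose + BUN/2.8 + ethanol/3.7
= 2·135 + 4.5 + 6/2.8 + 307/3.7
= 270 + 4.50 + 2.14 + 82.97
= 359.61 mOsm/kg ≈ 359.6 mOsm/kg
Osmolar gap = measured − calculated = 363 − 359.6 = 3.4 mOsm/kg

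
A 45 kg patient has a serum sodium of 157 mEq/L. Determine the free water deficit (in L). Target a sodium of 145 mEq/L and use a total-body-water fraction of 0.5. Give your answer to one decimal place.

1.9 L

TBW = 0.5 · 45 = 22.5 L
Free water deficit = TBW · (Na/145 − 1)
= 22.5 · (157/145 − 1)
= 22.5 · 0.0828
= 1.86 L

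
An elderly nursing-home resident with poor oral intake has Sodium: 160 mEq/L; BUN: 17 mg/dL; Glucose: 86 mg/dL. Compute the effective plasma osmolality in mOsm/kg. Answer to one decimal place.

Effective osmolality excludes urea (freely permeant across cell membranes):
2·Na + glucose/18
= 2·160 + 86/18
= 320 + 4.78
= 324.78 mOsm/kg

324.8 mOsm/kg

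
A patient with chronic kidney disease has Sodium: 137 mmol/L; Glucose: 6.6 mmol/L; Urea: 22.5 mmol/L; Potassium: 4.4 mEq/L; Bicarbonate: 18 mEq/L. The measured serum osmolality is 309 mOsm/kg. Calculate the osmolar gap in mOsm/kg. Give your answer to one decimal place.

5.9 mOsm/kg

Calculated osmolality = 2·Na + glucose + urea
= 2·137 + 6.6 + 22.5
= 274 + 6.60 + 22.50
= 303.1 mOsm/kg ≈ 303.1 mOsm/kg
Osmolar gap = measured − calculated = 309 − 303.1 = 5.9 mOsm/kg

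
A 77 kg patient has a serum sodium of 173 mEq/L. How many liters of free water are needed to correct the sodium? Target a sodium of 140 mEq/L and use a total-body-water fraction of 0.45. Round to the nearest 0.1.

8.2 L

TBW = 0.45 · 77 = 34.65 L
Free water deficit = TBW · (Na/140 − 1)
= 34.65 · (173/140 − 1)
= 34.65 · 0.2357
= 8.17 L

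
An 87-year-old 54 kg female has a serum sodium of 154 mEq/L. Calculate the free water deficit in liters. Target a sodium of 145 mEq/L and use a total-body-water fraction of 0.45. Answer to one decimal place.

TBW = 0.45 · 54 = 24.3 L
Free water deficit = TBW · (Na/145 − 1)
= 24.3 · (154/145 − 1)
= 24.3 · 0.0621
= 1.51 L

1.5 L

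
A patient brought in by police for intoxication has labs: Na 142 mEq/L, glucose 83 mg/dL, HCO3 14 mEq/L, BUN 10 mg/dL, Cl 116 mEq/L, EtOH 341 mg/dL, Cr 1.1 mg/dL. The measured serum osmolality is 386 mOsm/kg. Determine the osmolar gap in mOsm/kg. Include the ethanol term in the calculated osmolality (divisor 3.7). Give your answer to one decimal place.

1.7 mOsm/kg

Calculated osmolality = 2·Na + glucose/18 + BUN/2.8 + ethanol/3.7
= 2·142 + 83/18 + 10/2.8 + 341/3.7
= 284 + 4.61 + 3.57 + 92.16
= 384.34 mOsm/kg ≈ 384.3 mOsm/kg
Osmolar gap = measured − calculated = 386 − 384.3 = 1.7 mOsm/kg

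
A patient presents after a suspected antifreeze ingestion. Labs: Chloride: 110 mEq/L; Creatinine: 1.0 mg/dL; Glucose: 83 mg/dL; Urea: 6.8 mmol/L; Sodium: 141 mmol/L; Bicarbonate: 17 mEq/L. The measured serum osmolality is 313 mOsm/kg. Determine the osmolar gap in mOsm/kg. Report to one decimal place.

19.6 mOsm/kg

Calculated osmolality = 2·Na + glucose/18 + urea
= 2·141 + 83/18 + 6.8
= 282 + 4.61 + 6.80
= 293.41 mOsm/kg ≈ 293.4 mOsm/kg
Osmolar gap = measured − calculated = 313 − 293.4 = 19.6 mOsm/kg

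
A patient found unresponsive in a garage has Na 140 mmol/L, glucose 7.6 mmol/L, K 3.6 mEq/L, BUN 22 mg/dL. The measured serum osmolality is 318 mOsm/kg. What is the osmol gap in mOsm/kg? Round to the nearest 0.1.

22.5 mOsm/kg

Calculated osmolality = 2·Na + glucose + BUN/2.8
= 2·140 + 7.6 + 22/2.8
= 280 + 7.60 + 7.86
= 295.46 mOsm/kg ≈ 295.5 mOsm/kg
Osmolar gap = measured − calculated = 318 − 295.5 = 22.5 mOsm/kg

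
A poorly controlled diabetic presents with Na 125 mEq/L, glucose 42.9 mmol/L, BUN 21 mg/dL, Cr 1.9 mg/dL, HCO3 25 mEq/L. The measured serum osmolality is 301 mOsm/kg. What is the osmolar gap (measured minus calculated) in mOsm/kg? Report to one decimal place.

Calculated osmolality = 2·Na + glucose + BUN/2.8
= 2·125 + 42.9 + 21/2.8
= 250 + 42.90 + 7.50
= 300.4 mOsm/kg ≈ 300.4 mOsm/kg
Osmolar gap = measured − calculated = 301 − 300.4 = 0.6 mOsm/kg

0.6 mOsm/kg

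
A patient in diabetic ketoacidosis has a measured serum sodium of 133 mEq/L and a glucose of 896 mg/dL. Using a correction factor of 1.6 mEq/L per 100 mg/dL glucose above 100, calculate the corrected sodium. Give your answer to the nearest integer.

146 mEq/L

Corrected Na = measured Na + 1.6 · (glucose − 100)/100
= 133 + 1.6 · (896 − 100)/100
= 133 + 12.7
= 145.7 mEq/L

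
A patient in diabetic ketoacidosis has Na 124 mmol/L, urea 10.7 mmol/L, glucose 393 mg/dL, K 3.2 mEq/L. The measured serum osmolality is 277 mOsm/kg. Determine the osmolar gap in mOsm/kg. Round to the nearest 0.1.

-3.5 mOsm/kg

Calculated osmolality = 2·Na + glucose/18 + urea
= 2·124 + 393/18 + 10.7
= 248 + 21.83 + 10.70
= 280.53 mOsm/kg ≈ 280.5 mOsm/kg
Osmolar gap = measured − calculated = 277 − 280.5 = -3.5 mOsm/kg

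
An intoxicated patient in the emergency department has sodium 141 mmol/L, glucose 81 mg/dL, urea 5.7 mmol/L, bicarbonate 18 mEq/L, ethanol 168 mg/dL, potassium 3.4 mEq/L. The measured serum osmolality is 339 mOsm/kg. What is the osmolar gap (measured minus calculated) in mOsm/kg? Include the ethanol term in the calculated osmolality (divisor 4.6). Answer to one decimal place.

10.3 mOsm/kg

Calculated osmolality = 2·Na + glucose/18 + urea + ethanol/4.6
= 2·141 + 81/18 + 5.7 + 168/4.6
= 282 + 4.50 + 5.70 + 36.52
= 328.72 mOsm/kg ≈ 328.7 mOsm/kg
Osmolar gap = measured − calculated = 339 − 328.7 = 10.3 mOsm/kg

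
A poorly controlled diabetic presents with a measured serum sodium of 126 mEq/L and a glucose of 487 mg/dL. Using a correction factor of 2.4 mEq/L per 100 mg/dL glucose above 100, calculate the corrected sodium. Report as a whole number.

Corrected Na = measured Na + 2.4 · (glucose − 100)/100
= 126 + 2.4 · (487 − 100)/100
= 126 + 9.3
= 135.3 mEq/L

135 mEq/L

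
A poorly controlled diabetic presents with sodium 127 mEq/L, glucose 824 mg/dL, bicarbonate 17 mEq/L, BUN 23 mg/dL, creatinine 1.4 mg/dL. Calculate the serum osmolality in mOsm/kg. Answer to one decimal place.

Calculated osmolality = 2·Na + glucose/18 + BUN/2.8
= 2·127 + 824/18 + 23/2.8
= 254 + 45.78 + 8.21
= 307.99 mOsm/kg

308.0 mOsm/kg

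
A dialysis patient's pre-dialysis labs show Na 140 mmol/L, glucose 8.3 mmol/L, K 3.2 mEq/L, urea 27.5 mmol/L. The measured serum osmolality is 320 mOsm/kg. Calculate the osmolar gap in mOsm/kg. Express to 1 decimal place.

4.2 mOsm/kg

Calculated osmolality = 2·Na + glucose + urea
= 2·140 + 8.3 + 27.5
= 280 + 8.30 + 27.50
= 315.8 mOsm/kg ≈ 315.8 mOsm/kg
Osmolar gap = measured − calculated = 320 − 315.8 = 4.2 mOsm/kg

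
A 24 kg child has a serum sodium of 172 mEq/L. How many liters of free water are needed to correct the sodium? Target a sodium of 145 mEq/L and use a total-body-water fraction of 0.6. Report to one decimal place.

TBW = 0.6 · 24 = 14.4 L
Free water deficit = TBW · (Na/145 − 1)
= 14.4 · (172/145 − 1)
= 14.4 · 0.1862
= 2.68 L

2.7 L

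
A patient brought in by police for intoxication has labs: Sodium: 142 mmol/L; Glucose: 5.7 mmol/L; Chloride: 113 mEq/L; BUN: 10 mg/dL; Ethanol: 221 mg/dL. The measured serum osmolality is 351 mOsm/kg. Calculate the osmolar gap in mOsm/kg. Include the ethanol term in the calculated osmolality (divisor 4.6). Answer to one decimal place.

Calculated osmolality = 2·Na + glucose + BUN/2.8 + ethanol/4.6
= 2·142 + 5.7 + 10/2.8 + 221/4.6
= 284 + 5.70 + 3.57 + 48.04
= 341.31 mOsm/kg ≈ 341.3 mOsm/kg
Osmolar gap = measured − calculated = 351 − 341.3 = 9.7 mOsm/kg

9.7 mOsm/kg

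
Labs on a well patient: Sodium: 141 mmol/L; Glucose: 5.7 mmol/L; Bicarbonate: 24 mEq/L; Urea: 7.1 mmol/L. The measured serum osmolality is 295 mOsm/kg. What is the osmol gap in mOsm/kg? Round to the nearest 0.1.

Calculated osmolality = 2·Na + glucose + urea
= 2·141 + 5.7 + 7.1
= 282 + 5.70 + 7.10
= 294.8 mOsm/kg ≈ 294.8 mOsm/kg
Osmolar gap = measured − calculated = 295 − 294.8 = 0.2 mOsm/kg

0.2 mOsm/kg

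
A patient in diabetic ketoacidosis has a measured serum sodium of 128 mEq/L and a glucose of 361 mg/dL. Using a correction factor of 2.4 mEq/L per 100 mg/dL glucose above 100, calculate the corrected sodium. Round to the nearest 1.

134 mEq/L

Corrected Na = measured Na + 2.4 · (glucose − 100)/100
= 128 + 2.4 · (361 − 100)/100
= 128 + 6.3
= 134.3 mEq/L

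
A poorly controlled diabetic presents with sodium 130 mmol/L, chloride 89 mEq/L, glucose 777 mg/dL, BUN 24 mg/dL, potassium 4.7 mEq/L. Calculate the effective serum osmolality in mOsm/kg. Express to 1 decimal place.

Effective osmolality excludes urea (freely permeant across cell membranes):
2·Na + glucose/18
= 2·130 + 777/18
= 260 + 43.17
= 303.17 mOsm/kg

303.2 mOsm/kg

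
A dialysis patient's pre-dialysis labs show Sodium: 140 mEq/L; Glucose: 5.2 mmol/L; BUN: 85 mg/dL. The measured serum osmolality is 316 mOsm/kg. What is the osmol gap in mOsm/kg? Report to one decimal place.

Calculated osmolality = 2·Na + glucose + BUN/2.8
= 2·140 + 5.2 + 85/2.8
= 280 + 5.20 + 30.36
= 315.56 mOsm/kg ≈ 315.6 mOsm/kg
Osmolar gap = measured − calculated = 316 − 315.6 = 0.4 mOsm/kg

0.4 mOsm/kg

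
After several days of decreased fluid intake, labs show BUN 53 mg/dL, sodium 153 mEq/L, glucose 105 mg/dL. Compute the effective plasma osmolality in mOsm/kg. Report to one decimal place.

Effective osmolality excludes urea (freely permeant across cell membranes):
2·Na + glucose/18
= 2·153 + 105/18
= 306 + 5.83
= 311.83 mOsm/kg

311.8 mOsm/kg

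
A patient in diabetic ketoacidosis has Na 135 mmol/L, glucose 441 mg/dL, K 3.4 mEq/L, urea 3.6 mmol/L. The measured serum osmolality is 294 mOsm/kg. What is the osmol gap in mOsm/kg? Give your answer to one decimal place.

-4.1 mOsm/kg

Calculated osmolality = 2·Na + glucose/18 + urea
= 2·135 + 441/18 + 3.6
= 270 + 24.50 + 3.60
= 298.1 mOsm/kg ≈ 298.1 mOsm/kg
Osmolar gap = measured − calculated = 294 − 298.1 = -4.1 mOsm/kg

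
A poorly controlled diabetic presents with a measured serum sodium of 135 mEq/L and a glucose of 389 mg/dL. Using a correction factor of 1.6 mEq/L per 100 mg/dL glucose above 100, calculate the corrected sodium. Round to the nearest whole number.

Corrected Na = measured Na + 1.6 · (glucose − 100)/100
= 135 + 1.6 · (389 − 100)/100
= 135 + 4.6
= 139.6 mEq/L

140 mEq/L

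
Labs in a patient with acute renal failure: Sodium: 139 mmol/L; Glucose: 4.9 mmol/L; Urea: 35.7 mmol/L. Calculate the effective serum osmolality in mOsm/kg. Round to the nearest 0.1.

Effective osmolality excludes urea (freely permeant across cell membranes):
2·Na + glucose
= 2·139 + 4.9
= 278 + 4.9
= 282.9 mOsm/kg

282.9 mOsm/kg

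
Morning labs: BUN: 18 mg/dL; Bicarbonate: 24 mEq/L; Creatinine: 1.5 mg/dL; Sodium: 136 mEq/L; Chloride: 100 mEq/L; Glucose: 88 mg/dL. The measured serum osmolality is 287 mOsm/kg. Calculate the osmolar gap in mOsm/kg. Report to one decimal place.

3.7 mOsm/kg

Calculated osmolality = 2·Na + glucose/18 + BUN/2.8
= 2·136 + 88/18 + 18/2.8
= 272 + 4.89 + 6.43
= 283.32 mOsm/kg ≈ 283.3 mOsm/kg
Osmolar gap = measured − calculated = 287 − 283.3 = 3.7 mOsm/kg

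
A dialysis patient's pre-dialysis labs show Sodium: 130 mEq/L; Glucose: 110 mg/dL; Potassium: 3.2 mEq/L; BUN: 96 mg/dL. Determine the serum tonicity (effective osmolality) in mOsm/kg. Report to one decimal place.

Effective osmolality excludes urea (freely permeant across cell membranes):
2·Na + glucose/18
= 2·130 + 110/18
= 260 + 6.11
= 266.11 mOsm/kg

266.1 mOsm/kg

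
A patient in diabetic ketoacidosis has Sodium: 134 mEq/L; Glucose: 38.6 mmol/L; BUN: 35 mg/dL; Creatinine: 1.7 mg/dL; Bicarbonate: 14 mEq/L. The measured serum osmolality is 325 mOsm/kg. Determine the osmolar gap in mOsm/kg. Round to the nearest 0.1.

5.9 mOsm/kg

Calculated osmolality = 2·Na + glucose + BUN/2.8
= 2·134 + 38.6 + 35/2.8
= 268 + 38.60 + 12.50
= 319.1 mOsm/kg ≈ 319.1 mOsm/kg
Osmolar gap = measured − calculated = 325 − 319.1 = 5.9 mOsm/kg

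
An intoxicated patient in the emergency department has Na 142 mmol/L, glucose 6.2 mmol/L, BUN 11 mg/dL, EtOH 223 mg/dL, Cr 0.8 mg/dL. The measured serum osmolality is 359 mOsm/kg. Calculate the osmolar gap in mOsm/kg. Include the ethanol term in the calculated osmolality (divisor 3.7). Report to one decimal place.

4.6 mOsm/kg

Calculated osmolality = 2·Na + glucose + BUN/2.8 + ethanol/3.7
= 2·142 + 6.2 + 11/2.8 + 223/3.7
= 284 + 6.20 + 3.93 + 60.27
= 354.4 mOsm/kg ≈ 354.4 mOsm/kg
Osmolar gap = measured − calculated = 359 − 354.4 = 4.6 mOsm/kg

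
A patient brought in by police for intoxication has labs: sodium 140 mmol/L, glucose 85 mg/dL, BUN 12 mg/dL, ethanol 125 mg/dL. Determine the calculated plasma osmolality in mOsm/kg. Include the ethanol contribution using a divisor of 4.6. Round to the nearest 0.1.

316.2 mOsm/kg

Calculated osmolality = 2·Na + glucose/18 + BUN/2.8 + ethanol/4.6
= 2·140 + 85/18 + 12/2.8 + 125/4.6
= 280 + 4.72 + 4.29 + 27.17
= 316.18 mOsm/kg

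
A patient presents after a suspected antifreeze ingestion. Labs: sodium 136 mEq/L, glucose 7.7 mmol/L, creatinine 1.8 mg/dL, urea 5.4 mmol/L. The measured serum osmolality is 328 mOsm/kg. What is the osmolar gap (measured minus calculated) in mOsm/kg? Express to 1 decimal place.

Calculated osmolality = 2·Na + glucose + urea
= 2·136 + 7.7 + 5.4
= 272 + 7.70 + 5.40
= 285.1 mOsm/kg ≈ 285.1 mOsm/kg
Osmolar gap = measured − calculated = 328 − 285.1 = 42.9 mOsm/kg

42.9 mOsm/kg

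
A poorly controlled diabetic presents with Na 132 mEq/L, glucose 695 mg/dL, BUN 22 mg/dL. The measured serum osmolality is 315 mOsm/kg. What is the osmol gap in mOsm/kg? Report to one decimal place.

Calculated osmolality = 2·Na + glucose/18 + BUN/2.8
= 2·132 + 695/18 + 22/2.8
= 264 + 38.61 + 7.86
= 310.47 mOsm/kg ≈ 310.5 mOsm/kg
Osmolar gap = measured − calculated = 315 − 310.5 = 4.5 mOsm/kg

4.5 mOsm/kg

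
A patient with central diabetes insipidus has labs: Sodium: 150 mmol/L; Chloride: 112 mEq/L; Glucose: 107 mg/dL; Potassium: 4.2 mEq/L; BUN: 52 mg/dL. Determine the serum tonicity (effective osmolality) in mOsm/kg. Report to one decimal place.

305.9 mOsm/kg

Effective osmolality excludes urea (freely permeant across cell membranes):
2·Na + glucose/18
= 2·150 + 107/18
= 300 + 5.94
= 305.94 mOsm/kg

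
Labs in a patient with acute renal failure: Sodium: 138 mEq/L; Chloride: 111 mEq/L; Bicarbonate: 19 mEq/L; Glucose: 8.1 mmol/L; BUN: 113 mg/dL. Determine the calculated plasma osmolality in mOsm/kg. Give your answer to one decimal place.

324.5 mOsm/kg

Calculated osmolality = 2·Na + glucose + BUN/2.8
= 2·138 + 8.1 + 113/2.8
= 276 + 8.10 + 40.36
= 324.46 mOsm/kg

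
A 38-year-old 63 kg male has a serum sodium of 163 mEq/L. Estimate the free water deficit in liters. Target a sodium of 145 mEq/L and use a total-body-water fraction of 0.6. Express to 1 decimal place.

4.7 L

TBW = 0.6 · 63 = 37.8 L
Free water deficit = TBW · (Na/145 − 1)
= 37.8 · (163/145 − 1)
= 37.8 · 0.1241
= 4.69 L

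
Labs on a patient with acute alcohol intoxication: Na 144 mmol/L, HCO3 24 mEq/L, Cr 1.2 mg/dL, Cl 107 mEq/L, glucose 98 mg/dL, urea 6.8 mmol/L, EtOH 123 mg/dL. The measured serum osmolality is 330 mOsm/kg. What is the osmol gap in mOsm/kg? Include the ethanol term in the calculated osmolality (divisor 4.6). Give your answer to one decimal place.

Calculated osmolality = 2·Na + glucose/18 + urea + ethanol/4.6
= 2·144 + 98/18 + 6.8 + 123/4.6
= 288 + 5.44 + 6.80 + 26.74
= 326.98 mOsm/kg ≈ 327.0 mOsm/kg
Osmolar gap = measured − calculated = 330 − 327.0 = 3.0 mOsm/kg

3.0 mOsm/kg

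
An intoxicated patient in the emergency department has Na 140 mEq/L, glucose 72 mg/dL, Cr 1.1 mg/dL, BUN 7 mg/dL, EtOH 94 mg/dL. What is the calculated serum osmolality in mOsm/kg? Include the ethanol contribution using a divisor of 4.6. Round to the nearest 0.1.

Calculated osmolality = 2·Na + glucose/18 + BUN/2.8 + ethanol/4.6
= 2·140 + 72/18 + 7/2.8 + 94/4.6
= 280 + 4 + 2.50 + 20.43
= 306.93 mOsm/kg

306.9 mOsm/kg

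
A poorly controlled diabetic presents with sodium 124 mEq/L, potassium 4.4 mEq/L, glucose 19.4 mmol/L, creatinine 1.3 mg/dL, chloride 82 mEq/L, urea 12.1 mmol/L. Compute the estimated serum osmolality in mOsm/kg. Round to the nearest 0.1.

279.5 mOsm/kg

Calculated osmolality = 2·Na + glucose + urea
= 2·124 + 19.4 + 12.1
= 248 + 19.40 + 12.10
= 279.5 mOsm/kg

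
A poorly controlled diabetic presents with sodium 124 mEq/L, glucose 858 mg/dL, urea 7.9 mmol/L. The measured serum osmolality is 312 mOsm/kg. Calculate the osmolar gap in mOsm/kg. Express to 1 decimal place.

Calculated osmolality = 2·Na + glucose/18 + urea
= 2·124 + 858/18 + 7.9
= 248 + 47.67 + 7.90
= 303.57 mOsm/kg ≈ 303.6 mOsm/kg
Osmolar gap = measured − calculated = 312 − 303.6 = 8.4 mOsm/kg

8.4 mOsm/kg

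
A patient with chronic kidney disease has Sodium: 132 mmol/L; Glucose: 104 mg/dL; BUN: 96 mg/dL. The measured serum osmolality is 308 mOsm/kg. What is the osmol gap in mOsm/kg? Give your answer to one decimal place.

3.9 mOsm/kg

Calculated osmolality = 2·Na + glucose/18 + BUN/2.8
= 2·132 + 104/18 + 96/2.8
= 264 + 5.78 + 34.29
= 304.07 mOsm/kg ≈ 304.1 mOsm/kg
Osmolar gap = measured − calculated = 308 − 304.1 = 3.9 mOsm/kg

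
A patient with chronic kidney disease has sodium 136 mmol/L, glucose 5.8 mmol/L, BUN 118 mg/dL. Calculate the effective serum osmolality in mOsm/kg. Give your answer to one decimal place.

Effective osmolality excludes urea (freely permeant across cell membranes):
2·Na + glucose
= 2·136 + 5.8
= 272 + 5.8
= 277.8 mOsm/kg

277.8 mOsm/kg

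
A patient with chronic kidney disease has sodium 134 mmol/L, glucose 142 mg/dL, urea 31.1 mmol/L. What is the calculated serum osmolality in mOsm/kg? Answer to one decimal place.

307.0 mOsm/kg

Calculated osmolality = 2·Na + glucose/18 + urea
= 2·134 + 142/18 + 31.1
= 268 + 7.89 + 31.10
= 306.99 mOsm/kg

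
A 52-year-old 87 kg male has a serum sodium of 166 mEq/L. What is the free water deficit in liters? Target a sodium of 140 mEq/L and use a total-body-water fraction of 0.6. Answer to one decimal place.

9.7 L

TBW = 0.6 · 87 = 52.2 L
Free water deficit = TBW · (Na/140 − 1)
= 52.2 · (166/140 − 1)
= 52.2 · 0.1857
= 9.69 L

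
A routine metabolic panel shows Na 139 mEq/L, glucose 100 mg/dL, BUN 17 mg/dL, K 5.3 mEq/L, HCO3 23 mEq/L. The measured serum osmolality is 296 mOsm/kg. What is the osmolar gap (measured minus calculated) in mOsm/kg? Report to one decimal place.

Calculated osmolality = 2·Na + glucose/18 + BUN/2.8
= 2·139 + 100/18 + 17/2.8
= 278 + 5.56 + 6.07
= 289.63 mOsm/kg ≈ 289.6 mOsm/kg
Osmolar gap = measured − calculated = 296 − 289.6 = 6.4 mOsm/kg

6.4 mOsm/kg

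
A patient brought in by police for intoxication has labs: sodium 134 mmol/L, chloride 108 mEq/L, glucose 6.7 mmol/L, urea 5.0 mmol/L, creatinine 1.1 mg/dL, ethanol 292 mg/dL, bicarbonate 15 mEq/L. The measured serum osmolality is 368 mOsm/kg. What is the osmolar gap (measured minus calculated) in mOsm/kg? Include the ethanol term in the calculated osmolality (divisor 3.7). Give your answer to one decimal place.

9.4 mOsm/kg

Calculated osmolality = 2·Na + glucose + urea + ethanol/3.7
= 2·134 + 6.7 + 5 + 292/3.7
= 268 + 6.70 + 5 + 78.92
= 358.62 mOsm/kg ≈ 358.6 mOsm/kg
Osmolar gap = measured − calculated = 368 − 358.6 = 9.4 mOsm/kg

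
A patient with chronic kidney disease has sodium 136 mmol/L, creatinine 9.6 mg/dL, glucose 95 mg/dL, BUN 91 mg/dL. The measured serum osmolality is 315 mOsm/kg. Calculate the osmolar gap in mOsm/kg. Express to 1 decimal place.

Calculated osmolality = 2·Na + glucose/18 + BUN/2.8
= 2·136 + 95/18 + 91/2.8
= 272 + 5.28 + 32.50
= 309.78 mOsm/kg ≈ 309.8 mOsm/kg
Osmolar gap = measured − calculated = 315 − 309.8 = 5.2 mOsm/kg

5.2 mOsm/kg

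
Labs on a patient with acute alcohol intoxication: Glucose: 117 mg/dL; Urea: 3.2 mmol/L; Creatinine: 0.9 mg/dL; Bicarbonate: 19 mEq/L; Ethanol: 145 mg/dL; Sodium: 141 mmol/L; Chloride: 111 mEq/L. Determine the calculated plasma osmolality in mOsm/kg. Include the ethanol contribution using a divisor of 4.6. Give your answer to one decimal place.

Calculated osmolality = 2·Na + glucose/18 + urea + ethanol/4.6
= 2·141 + 117/18 + 3.2 + 145/4.6
= 282 + 6.50 + 3.20 + 31.52
= 323.22 mOsm/kg

323.2 mOsm/kg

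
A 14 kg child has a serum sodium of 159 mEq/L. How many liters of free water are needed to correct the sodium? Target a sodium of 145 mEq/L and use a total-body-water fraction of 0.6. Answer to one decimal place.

0.8 L

TBW = 0.6 · 14 = 8.4 L
Free water deficit = TBW · (Na/145 − 1)
= 8.4 · (159/145 − 1)
= 8.4 · 0.0966
= 0.81 L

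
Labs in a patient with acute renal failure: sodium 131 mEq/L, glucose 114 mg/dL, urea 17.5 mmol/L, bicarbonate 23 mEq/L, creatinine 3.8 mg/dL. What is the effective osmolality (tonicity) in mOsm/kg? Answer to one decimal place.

Effective osmolality excludes urea (freely permeant across cell membranes):
2·Na + glucose/18
= 2·131 + 114/18
= 262 + 6.33
= 268.33 mOsm/kg

268.3 mOsm/kg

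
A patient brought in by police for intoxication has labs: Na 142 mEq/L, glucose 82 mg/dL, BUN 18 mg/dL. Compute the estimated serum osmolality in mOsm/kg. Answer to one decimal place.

Calculated osmolality = 2·Na + glucose/18 + BUN/2.8
= 2·142 + 82/18 + 18/2.8
= 284 + 4.56 + 6.43
= 294.99 mOsm/kg

295.0 mOsm/kg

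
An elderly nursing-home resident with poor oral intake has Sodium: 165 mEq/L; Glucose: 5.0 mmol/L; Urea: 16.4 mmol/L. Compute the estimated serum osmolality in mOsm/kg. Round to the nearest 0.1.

Calculated osmolality = 2·Na + glucose + urea
= 2·165 + 5 + 16.4
= 330 + 5 + 16.40
= 351.4 mOsm/kg

351.4 mOsm/kg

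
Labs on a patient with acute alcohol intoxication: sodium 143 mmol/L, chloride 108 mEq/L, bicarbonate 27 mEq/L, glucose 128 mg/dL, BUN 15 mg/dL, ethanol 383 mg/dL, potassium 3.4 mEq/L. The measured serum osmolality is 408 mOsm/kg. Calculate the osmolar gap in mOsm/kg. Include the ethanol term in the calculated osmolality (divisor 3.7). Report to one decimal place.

Calculated osmolality = 2·Na + glucose/18 + BUN/2.8 + ethanol/3.7
= 2·143 + 128/18 + 15/2.8 + 383/3.7
= 286 + 7.11 + 5.36 + 103.51
= 401.98 mOsm/kg ≈ 402.0 mOsm/kg
Osmolar gap = measured − calculated = 408 − 402.0 = 6.0 mOsm/kg

6.0 mOsm/kg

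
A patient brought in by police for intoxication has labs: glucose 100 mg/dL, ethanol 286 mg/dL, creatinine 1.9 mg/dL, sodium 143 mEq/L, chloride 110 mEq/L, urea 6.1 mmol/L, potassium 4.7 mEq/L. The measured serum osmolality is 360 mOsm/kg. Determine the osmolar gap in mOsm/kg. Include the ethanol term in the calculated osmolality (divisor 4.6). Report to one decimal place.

Calculated osmolality = 2·Na + glucose/18 + urea + ethanol/4.6
= 2·143 + 100/18 + 6.1 + 286/4.6
= 286 + 5.56 + 6.10 + 62.17
= 359.83 mOsm/kg ≈ 359.8 mOsm/kg
Osmolar gap = measured − calculated = 360 − 359.8 = 0.2 mOsm/kg

0.2 mOsm/kg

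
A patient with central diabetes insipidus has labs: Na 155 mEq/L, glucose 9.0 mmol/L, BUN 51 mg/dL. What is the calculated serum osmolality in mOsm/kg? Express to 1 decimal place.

Calculated osmolality = 2·Na + glucose + BUN/2.8
= 2·155 + 9 + 51/2.8
= 310 + 9 + 18.21
= 337.21 mOsm/kg

337.2 mOsm/kg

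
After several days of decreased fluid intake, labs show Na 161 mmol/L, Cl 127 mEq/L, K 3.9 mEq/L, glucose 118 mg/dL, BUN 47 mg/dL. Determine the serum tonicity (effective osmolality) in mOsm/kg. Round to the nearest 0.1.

Effective osmolality excludes urea (freely permeant across cell membranes):
2·Na + glucose/18
= 2·161 + 118/18
= 322 + 6.56
= 328.56 mOsm/kg

328.6 mOsm/kg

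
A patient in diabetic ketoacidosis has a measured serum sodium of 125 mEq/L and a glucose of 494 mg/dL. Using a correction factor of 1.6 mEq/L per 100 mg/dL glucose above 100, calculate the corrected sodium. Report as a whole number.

131 mEq/L

Corrected Na = measured Na + 1.6 · (glucose − 100)/100
= 125 + 1.6 · (494 − 100)/100
= 125 + 6.3
= 131.3 mEq/L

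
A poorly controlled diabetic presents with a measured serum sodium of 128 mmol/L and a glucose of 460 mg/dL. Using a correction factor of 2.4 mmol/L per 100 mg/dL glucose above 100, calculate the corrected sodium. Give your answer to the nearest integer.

137 mmol/L

Corrected Na = measured Na + 2.4 · (glucose − 100)/100
= 128 + 2.4 · (460 − 100)/100
= 128 + 8.6
= 136.6 mmol/L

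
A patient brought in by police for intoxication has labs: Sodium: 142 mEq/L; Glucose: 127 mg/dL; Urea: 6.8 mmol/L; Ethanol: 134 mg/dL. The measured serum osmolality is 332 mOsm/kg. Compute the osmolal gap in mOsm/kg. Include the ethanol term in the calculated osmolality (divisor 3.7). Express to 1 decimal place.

Calculated osmolality = 2·Na + glucose/18 + urea + ethanol/3.7
= 2·142 + 127/18 + 6.8 + 134/3.7
= 284 + 7.06 + 6.80 + 36.22
= 334.08 mOsm/kg ≈ 334.1 mOsm/kg
Osmolar gap = measured − calculated = 332 − 334.1 = -2.1 mOsm/kg

-2.1 mOsm/kg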